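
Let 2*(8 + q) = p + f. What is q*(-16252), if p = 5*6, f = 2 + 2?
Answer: -146268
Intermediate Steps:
f = 4
p = 30
q = 9 (q = -8 + (30 + 4)/2 = -8 + (½)*34 = -8 + 17 = 9)
q*(-16252) = 9*(-16252) = -146268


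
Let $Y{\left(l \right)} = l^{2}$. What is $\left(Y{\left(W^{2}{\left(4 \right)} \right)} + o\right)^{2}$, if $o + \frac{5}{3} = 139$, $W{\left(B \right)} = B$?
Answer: $\frac{1392400}{9} \approx 1.5471 \cdot 10^{5}$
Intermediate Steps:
$o = \frac{412}{3}$ ($o = - \frac{5}{3} + 139 = \frac{412}{3} \approx 137.33$)
$\left(Y{\left(W^{2}{\left(4 \right)} \right)} + o\right)^{2} = \left(\left(4^{2}\right)^{2} + \frac{412}{3}\right)^{2} = \left(16^{2} + \frac{412}{3}\right)^{2} = \left(256 + \frac{412}{3}\right)^{2} = \left(\frac{1180}{3}\right)^{2} = \frac{1392400}{9}$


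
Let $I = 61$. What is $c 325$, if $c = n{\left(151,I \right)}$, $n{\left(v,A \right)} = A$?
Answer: $19825$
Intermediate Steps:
$c = 61$
$c 325 = 61 \cdot 325 = 19825$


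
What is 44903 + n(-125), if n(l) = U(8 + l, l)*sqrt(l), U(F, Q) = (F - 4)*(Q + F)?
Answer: 44903 + 146410*I*sqrt(5) ≈ 44903.0 + 3.2738e+5*I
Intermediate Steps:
U(F, Q) = (-4 + F)*(F + Q)
n(l) = sqrt(l)*(-32 + (8 + l)**2 - 8*l + l*(8 + l)) (n(l) = ((8 + l)**2 - 4*(8 + l) - 4*l + (8 + l)*l)*sqrt(l) = ((8 + l)**2 + (-32 - 4*l) - 4*l + l*(8 + l))*sqrt(l) = (-32 + (8 + l)**2 - 8*l + l*(8 + l))*sqrt(l) = sqrt(l)*(-32 + (8 + l)**2 - 8*l + l*(8 + l)))
44903 + n(-125) = 44903 + 2*sqrt(-125)*(16 + (-125)**2 + 8*(-125)) = 44903 + 2*(5*I*sqrt(5))*(16 + 15625 - 1000) = 44903 + 2*(5*I*sqrt(5))*14641 = 44903 + 146410*I*sqrt(5)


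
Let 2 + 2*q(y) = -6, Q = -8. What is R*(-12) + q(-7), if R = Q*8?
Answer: 764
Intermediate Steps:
q(y) = -4 (q(y) = -1 + (½)*(-6) = -1 - 3 = -4)
R = -64 (R = -8*8 = -64)
R*(-12) + q(-7) = -64*(-12) - 4 = 768 - 4 = 764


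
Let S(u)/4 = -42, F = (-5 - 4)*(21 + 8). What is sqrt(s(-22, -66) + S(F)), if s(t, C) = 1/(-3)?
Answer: I*sqrt(1515)/3 ≈ 12.974*I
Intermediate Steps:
s(t, C) = -1/3
F = -261 (F = -9*29 = -261)
S(u) = -168 (S(u) = 4*(-42) = -168)
sqrt(s(-22, -66) + S(F)) = sqrt(-1/3 - 168) = sqrt(-505/3) = I*sqrt(1515)/3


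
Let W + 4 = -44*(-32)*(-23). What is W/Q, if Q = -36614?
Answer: 16194/18307 ≈ 0.88458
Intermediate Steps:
W = -32388 (W = -4 - 44*(-32)*(-23) = -4 + 1408*(-23) = -4 - 32384 = -32388)
W/Q = -32388/(-36614) = -32388*(-1/36614) = 16194/18307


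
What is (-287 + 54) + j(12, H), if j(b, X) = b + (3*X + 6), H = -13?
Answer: -254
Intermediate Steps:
j(b, X) = 6 + b + 3*X (j(b, X) = b + (6 + 3*X) = 6 + b + 3*X)
(-287 + 54) + j(12, H) = (-287 + 54) + (6 + 12 + 3*(-13)) = -233 + (6 + 12 - 39) = -233 - 21 = -254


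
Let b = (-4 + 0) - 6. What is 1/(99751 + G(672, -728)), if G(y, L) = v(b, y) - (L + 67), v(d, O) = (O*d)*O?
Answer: -1/4415428 ≈ -2.2648e-7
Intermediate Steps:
b = -10 (b = -4 - 6 = -10)
v(d, O) = d*O²
G(y, L) = -67 - L - 10*y² (G(y, L) = -10*y² - (L + 67) = -10*y² - (67 + L) = -10*y² + (-67 - L) = -67 - L - 10*y²)
1/(99751 + G(672, -728)) = 1/(99751 + (-67 - 1*(-728) - 10*672²)) = 1/(99751 + (-67 + 728 - 10*451584)) = 1/(99751 + (-67 + 728 - 4515840)) = 1/(99751 - 4515179) = 1/(-4415428) = -1/4415428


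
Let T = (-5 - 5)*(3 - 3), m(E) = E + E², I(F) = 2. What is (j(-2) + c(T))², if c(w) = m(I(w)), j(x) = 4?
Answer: 100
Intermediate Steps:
T = 0 (T = -10*0 = 0)
c(w) = 6 (c(w) = 2*(1 + 2) = 2*3 = 6)
(j(-2) + c(T))² = (4 + 6)² = 10² = 100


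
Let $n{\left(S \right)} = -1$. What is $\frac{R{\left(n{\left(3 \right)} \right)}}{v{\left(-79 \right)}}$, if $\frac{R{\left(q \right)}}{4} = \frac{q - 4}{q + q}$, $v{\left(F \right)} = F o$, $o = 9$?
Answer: $- \frac{10}{711} \approx -0.014065$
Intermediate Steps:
$v{\left(F \right)} = 9 F$ ($v{\left(F \right)} = F 9 = 9 F$)
$R{\left(q \right)} = \frac{2 \left(-4 + q\right)}{q}$ ($R{\left(q \right)} = 4 \frac{q - 4}{q + q} = 4 \frac{-4 + q}{2 q} = \frac{2 \left(-4 + q\right)}{q}$)
$\frac{R{\left(n{\left(3 \right)} \right)}}{v{\left(-79 \right)}} = \frac{2 - \frac{8}{-1}}{9 \left(-79\right)} = \frac{2 - -8}{-711} = - \frac{2 + 8}{711} = \left(- \frac{1}{711}\right) 10 = - \frac{10}{711}$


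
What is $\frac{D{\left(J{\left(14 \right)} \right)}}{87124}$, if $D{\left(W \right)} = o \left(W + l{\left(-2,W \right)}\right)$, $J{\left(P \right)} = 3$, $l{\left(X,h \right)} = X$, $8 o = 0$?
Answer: $0$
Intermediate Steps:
$o = 0$ ($o = \frac{1}{8} \cdot 0 = 0$)
$D{\left(W \right)} = 0$ ($D{\left(W \right)} = 0 \left(W - 2\right) = 0 \left(-2 + W\right) = 0$)
$\frac{D{\left(J{\left(14 \right)} \right)}}{87124} = \frac{0}{87124} = 0 \cdot \frac{1}{87124} = 0$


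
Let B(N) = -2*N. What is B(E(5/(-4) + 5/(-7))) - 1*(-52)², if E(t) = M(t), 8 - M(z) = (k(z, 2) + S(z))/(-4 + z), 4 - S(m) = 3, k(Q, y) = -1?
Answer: -2720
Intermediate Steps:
S(m) = 1 (S(m) = 4 - 1*3 = 4 - 3 = 1)
M(z) = 8 (M(z) = 8 - (-1 + 1)/(-4 + z) = 8 - 0/(-4 + z) = 8 - 1*0 = 8 + 0 = 8)
E(t) = 8
B(E(5/(-4) + 5/(-7))) - 1*(-52)² = -2*8 - 1*(-52)² = -16 - 1*2704 = -16 - 2704 = -2720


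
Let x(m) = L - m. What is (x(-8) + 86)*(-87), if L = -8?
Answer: -7482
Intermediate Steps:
x(m) = -8 - m
(x(-8) + 86)*(-87) = ((-8 - 1*(-8)) + 86)*(-87) = ((-8 + 8) + 86)*(-87) = (0 + 86)*(-87) = 86*(-87) = -7482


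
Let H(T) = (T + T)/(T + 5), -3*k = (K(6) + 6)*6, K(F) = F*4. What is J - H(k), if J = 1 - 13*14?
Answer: -2015/11 ≈ -183.18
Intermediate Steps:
K(F) = 4*F
k = -60 (k = -(4*6 + 6)*6/3 = -(24 + 6)*6/3 = -10*6 = -⅓*180 = -60)
H(T) = 2*T/(5 + T) (H(T) = (2*T)/(5 + T) = 2*T/(5 + T))
J = -181 (J = 1 - 182 = -181)
J - H(k) = -181 - 2*(-60)/(5 - 60) = -181 - 2*(-60)/(-55) = -181 - 2*(-60)*(-1)/55 = -181 - 1*24/11 = -181 - 24/11 = -2015/11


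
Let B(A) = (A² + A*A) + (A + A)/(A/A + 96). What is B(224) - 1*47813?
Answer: 5096731/97 ≈ 52544.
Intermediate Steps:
B(A) = 2*A² + 2*A/97 (B(A) = (A² + A²) + (2*A)/(1 + 96) = 2*A² + (2*A)/97 = 2*A² + (2*A)*(1/97) = 2*A² + 2*A/97)
B(224) - 1*47813 = (2/97)*224*(1 + 97*224) - 1*47813 = (2/97)*224*(1 + 21728) - 47813 = (2/97)*224*21729 - 47813 = 9734592/97 - 47813 = 5096731/97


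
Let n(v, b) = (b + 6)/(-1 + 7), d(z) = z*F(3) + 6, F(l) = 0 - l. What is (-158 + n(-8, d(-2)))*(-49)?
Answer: 7595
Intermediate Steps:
F(l) = -l
d(z) = 6 - 3*z (d(z) = z*(-1*3) + 6 = z*(-3) + 6 = -3*z + 6 = 6 - 3*z)
n(v, b) = 1 + b/6 (n(v, b) = (6 + b)/6 = (6 + b)*(⅙) = 1 + b/6)
(-158 + n(-8, d(-2)))*(-49) = (-158 + (1 + (6 - 3*(-2))/6))*(-49) = (-158 + (1 + (6 + 6)/6))*(-49) = (-158 + (1 + (⅙)*12))*(-49) = (-158 + (1 + 2))*(-49) = (-158 + 3)*(-49) = -155*(-49) = 7595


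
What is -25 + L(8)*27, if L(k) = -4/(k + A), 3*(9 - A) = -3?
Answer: -31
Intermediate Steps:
A = 10 (A = 9 - ⅓*(-3) = 9 + 1 = 10)
L(k) = -4/(10 + k) (L(k) = -4/(k + 10) = -4/(10 + k))
-25 + L(8)*27 = -25 - 4/(10 + 8)*27 = -25 - 4/18*27 = -25 - 4*1/18*27 = -25 - 2/9*27 = -25 - 6 = -31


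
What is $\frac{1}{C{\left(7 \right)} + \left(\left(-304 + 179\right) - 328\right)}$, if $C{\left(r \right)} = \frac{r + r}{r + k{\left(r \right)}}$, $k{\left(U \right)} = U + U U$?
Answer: $- \frac{9}{4075} \approx -0.0022086$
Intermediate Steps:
$k{\left(U \right)} = U + U^{2}$
$C{\left(r \right)} = \frac{2 r}{r + r \left(1 + r\right)}$ ($C{\left(r \right)} = \frac{r + r}{r + r \left(1 + r\right)} = \frac{2 r}{r + r \left(1 + r\right)}$)
$\frac{1}{C{\left(7 \right)} + \left(\left(-304 + 179\right) - 328\right)} = \frac{1}{\frac{2}{2 + 7} + \left(\left(-304 + 179\right) - 328\right)} = \frac{1}{\frac{2}{9} - 453} = \frac{1}{- \frac{4075}{9}} = - \frac{9}{4075}$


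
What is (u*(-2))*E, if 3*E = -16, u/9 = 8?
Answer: 768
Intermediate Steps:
u = 72 (u = 9*8 = 72)
E = -16/3 (E = (⅓)*(-16) = -16/3 ≈ -5.3333)
(u*(-2))*E = (72*(-2))*(-16/3) = -144*(-16/3) = 768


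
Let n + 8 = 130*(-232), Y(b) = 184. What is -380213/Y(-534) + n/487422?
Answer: -447656357/216632 ≈ -2066.4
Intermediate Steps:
n = -30168 (n = -8 + 130*(-232) = -8 - 30160 = -30168)
-380213/Y(-534) + n/487422 = -380213/184 - 30168/487422 = -380213*1/184 - 30168*1/487422 = -16531/8 - 1676/27079 = -447656357/216632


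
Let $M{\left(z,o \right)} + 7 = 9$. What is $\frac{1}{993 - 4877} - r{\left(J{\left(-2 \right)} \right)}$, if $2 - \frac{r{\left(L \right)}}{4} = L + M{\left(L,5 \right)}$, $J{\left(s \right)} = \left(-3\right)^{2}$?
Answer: $\frac{139823}{3884} \approx 36.0$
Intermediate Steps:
$M{\left(z,o \right)} = 2$ ($M{\left(z,o \right)} = -7 + 9 = 2$)
$J{\left(s \right)} = 9$
$r{\left(L \right)} = - 4 L$ ($r{\left(L \right)} = 8 - 4 \left(L + 2\right) = 8 - 4 \left(2 + L\right) = 8 - \left(8 + 4 L\right) = - 4 L$)
$\frac{1}{993 - 4877} - r{\left(J{\left(-2 \right)} \right)} = \frac{1}{993 - 4877} - \left(-4\right) 9 = \frac{1}{-3884} - -36 = - \frac{1}{3884} + 36 = \frac{139823}{3884}$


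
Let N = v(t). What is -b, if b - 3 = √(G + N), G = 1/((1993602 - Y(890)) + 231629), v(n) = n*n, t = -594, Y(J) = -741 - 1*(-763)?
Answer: -3 - 5*√69883475721450181/2225209 ≈ -597.00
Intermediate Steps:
Y(J) = 22 (Y(J) = -741 + 763 = 22)
v(n) = n²
N = 352836 (N = (-594)² = 352836)
G = 1/2225209 (G = 1/((1993602 - 1*22) + 231629) = 1/((1993602 - 22) + 231629) = 1/(1993580 + 231629) = 1/2225209 ≈ 4.4940e-7)
b = 3 + 5*√69883475721450181/2225209 (b = 3 + √(1/2225209 + 352836) = 3 + √(785133842725/2225209) = 3 + 5*√69883475721450181/2225209 ≈ 597.00)
-b = -(3 + 5*√69883475721450181/2225209) = -3 - 5*√69883475721450181/2225209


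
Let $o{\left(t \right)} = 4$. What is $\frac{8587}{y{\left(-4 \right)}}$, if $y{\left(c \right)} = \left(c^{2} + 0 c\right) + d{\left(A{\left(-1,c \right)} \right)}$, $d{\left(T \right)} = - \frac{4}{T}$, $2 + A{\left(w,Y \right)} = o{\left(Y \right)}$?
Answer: $\frac{8587}{14} \approx 613.36$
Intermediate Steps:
$A{\left(w,Y \right)} = 2$ ($A{\left(w,Y \right)} = -2 + 4 = 2$)
$y{\left(c \right)} = -2 + c^{2}$ ($y{\left(c \right)} = \left(c^{2} + 0 c\right) - \frac{4}{2} = \left(c^{2} + 0\right) - 2 = c^{2} - 2 = -2 + c^{2}$)
$\frac{8587}{y{\left(-4 \right)}} = \frac{8587}{-2 + \left(-4\right)^{2}} = \frac{8587}{-2 + 16} = \frac{8587}{14}$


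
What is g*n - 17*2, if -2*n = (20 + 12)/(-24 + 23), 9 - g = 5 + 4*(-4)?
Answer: 286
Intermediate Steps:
g = 20 (g = 9 - (5 + 4*(-4)) = 9 - (5 - 16) = 9 - 1*(-11) = 9 + 11 = 20)
n = 16 (n = -(20 + 12)/(2*(-24 + 23)) = -16/(-1) = -16*(-1) = -½*(-32) = 16)
g*n - 17*2 = 20*16 - 17*2 = 320 - 34 = 286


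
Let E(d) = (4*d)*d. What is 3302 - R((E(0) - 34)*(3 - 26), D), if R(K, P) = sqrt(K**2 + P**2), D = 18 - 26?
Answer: 3302 - 2*sqrt(152897) ≈ 2520.0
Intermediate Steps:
E(d) = 4*d**2
D = -8
3302 - R((E(0) - 34)*(3 - 26), D) = 3302 - sqrt(((4*0**2 - 34)*(3 - 26))**2 + (-8)**2) = 3302 - sqrt(((4*0 - 34)*(-23))**2 + 64) = 3302 - sqrt(((0 - 34)*(-23))**2 + 64) = 3302 - sqrt((-34*(-23))**2 + 64) = 3302 - sqrt(782**2 + 64) = 3302 - sqrt(611524 + 64) = 3302 - sqrt(611588) = 3302 - 2*sqrt(152897)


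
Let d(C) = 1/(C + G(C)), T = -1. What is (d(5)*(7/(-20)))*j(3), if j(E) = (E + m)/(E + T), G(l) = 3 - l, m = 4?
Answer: -49/120 ≈ -0.40833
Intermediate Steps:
d(C) = ⅓ (d(C) = 1/(C + (3 - C)) = 1/3 = ⅓)
j(E) = (4 + E)/(-1 + E) (j(E) = (E + 4)/(E - 1) = (4 + E)/(-1 + E))
(d(5)*(7/(-20)))*j(3) = ((7/(-20))/3)*((4 + 3)/(-1 + 3)) = ((7*(-1/20))/3)*(7/2) = ((⅓)*(-7/20))*((½)*7) = -7/60*7/2 = -49/120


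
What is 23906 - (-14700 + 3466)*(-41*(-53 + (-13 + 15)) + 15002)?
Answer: 192046668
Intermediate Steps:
23906 - (-14700 + 3466)*(-41*(-53 + (-13 + 15)) + 15002) = 23906 - (-11234)*(-41*(-53 + 2) + 15002) = 23906 - (-11234)*(-41*(-51) + 15002) = 23906 - (-11234)*(2091 + 15002) = 23906 - (-11234)*17093 = 23906 - 1*(-192022762) = 23906 + 192022762 = 192046668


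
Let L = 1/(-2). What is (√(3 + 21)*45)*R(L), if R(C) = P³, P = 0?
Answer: 0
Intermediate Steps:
L = -½ ≈ -0.50000
R(C) = 0 (R(C) = 0³ = 0)
(√(3 + 21)*45)*R(L) = (√(3 + 21)*45)*0 = (√24*45)*0 = ((2*√6)*45)*0 = (90*√6)*0 = 0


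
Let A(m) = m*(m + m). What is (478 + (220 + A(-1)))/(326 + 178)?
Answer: 25/18 ≈ 1.3889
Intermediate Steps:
A(m) = 2*m² (A(m) = m*(2*m) = 2*m²)
(478 + (220 + A(-1)))/(326 + 178) = (478 + (220 + 2*(-1)²))/(326 + 178) = (478 + (220 + 2*1))/504 = (478 + (220 + 2))/504 = (478 + 222)/504 = (1/504)*700 = 25/18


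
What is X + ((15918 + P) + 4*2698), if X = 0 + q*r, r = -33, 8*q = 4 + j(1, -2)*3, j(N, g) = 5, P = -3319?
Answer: 186501/8 ≈ 23313.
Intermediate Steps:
q = 19/8 (q = (4 + 5*3)/8 = (4 + 15)/8 = (⅛)*19 = 19/8 ≈ 2.3750)
X = -627/8 (X = 0 + (19/8)*(-33) = 0 - 627/8 = -627/8 ≈ -78.375)
X + ((15918 + P) + 4*2698) = -627/8 + ((15918 - 3319) + 4*2698) = -627/8 + (12599 + 10792) = -627/8 + 23391 = 186501/8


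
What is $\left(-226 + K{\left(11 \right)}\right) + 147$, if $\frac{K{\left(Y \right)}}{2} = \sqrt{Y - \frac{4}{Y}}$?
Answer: $-79 + \frac{6 \sqrt{143}}{11} \approx -72.477$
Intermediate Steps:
$K{\left(Y \right)} = 2 \sqrt{Y - \frac{4}{Y}}$
$\left(-226 + K{\left(11 \right)}\right) + 147 = \left(-226 + 2 \sqrt{11 - \frac{4}{11}}\right) + 147 = \left(-226 + 2 \sqrt{\frac{117}{11}}\right) + 147 = \left(-226 + 2 \frac{3 \sqrt{143}}{11}\right) + 147 = \left(-226 + \frac{6 \sqrt{143}}{11}\right) + 147 = -79 + \frac{6 \sqrt{143}}{11}$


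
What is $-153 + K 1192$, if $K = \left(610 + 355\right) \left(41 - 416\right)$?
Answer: $-431355153$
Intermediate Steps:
$K = -361875$ ($K = 965 \left(-375\right) = -361875$)
$-153 + K 1192 = -153 - 431355000 = -431355153$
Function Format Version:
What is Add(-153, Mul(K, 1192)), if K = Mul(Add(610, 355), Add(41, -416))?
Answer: -431355153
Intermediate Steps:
K = -361875 (K = Mul(965, -375) = -361875)
Add(-153, Mul(K, 1192)) = Add(-153, Mul(-361875, 1192)) = Add(-153, -431355000) = -431355153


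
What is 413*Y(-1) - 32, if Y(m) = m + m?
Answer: -858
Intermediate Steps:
Y(m) = 2*m
413*Y(-1) - 32 = 413*(2*(-1)) - 32 = 413*(-2) - 32 = -826 - 32 = -858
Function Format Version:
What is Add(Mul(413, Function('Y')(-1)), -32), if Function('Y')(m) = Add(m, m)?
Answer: -858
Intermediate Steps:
Function('Y')(m) = Mul(2, m)
Add(Mul(413, Function('Y')(-1)), -32) = Add(Mul(413, Mul(2, -1)), -32) = Add(Mul(413, -2), -32) = Add(-826, -32) = -858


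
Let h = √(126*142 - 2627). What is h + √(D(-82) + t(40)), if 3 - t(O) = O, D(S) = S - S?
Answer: √15265 + I*√37 ≈ 123.55 + 6.0828*I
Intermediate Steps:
D(S) = 0
t(O) = 3 - O
h = √15265 (h = √(17892 - 2627) = √15265 ≈ 123.55)
h + √(D(-82) + t(40)) = √15265 + √(0 + (3 - 1*40)) = √15265 + √(0 + (3 - 40)) = √15265 + √(0 - 37) = √15265 + √(-37) = √15265 + I*√37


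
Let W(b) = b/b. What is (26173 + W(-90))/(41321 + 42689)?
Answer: 13087/42005 ≈ 0.31156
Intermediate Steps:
W(b) = 1
(26173 + W(-90))/(41321 + 42689) = (26173 + 1)/(41321 + 42689) = 26174/84010 = 26174*(1/84010) = 13087/42005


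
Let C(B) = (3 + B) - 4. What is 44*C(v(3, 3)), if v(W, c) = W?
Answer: 88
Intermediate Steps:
C(B) = -1 + B
44*C(v(3, 3)) = 44*(-1 + 3) = 44*2 = 88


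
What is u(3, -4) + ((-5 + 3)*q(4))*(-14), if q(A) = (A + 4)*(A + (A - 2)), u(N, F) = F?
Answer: 1340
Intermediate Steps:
q(A) = (-2 + 2*A)*(4 + A) (q(A) = (4 + A)*(A + (-2 + A)) = (4 + A)*(-2 + 2*A) = (-2 + 2*A)*(4 + A))
u(3, -4) + ((-5 + 3)*q(4))*(-14) = -4 + ((-5 + 3)*(-8 + 2*4**2 + 6*4))*(-14) = -4 - 2*(-8 + 2*16 + 24)*(-14) = -4 - 2*(-8 + 32 + 24)*(-14) = -4 - 2*48*(-14) = -4 - 96*(-14) = -4 + 1344 = 1340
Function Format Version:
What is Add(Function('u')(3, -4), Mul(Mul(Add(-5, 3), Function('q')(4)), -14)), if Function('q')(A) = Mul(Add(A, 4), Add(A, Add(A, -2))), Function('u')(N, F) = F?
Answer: 1340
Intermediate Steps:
Function('q')(A) = Mul(Add(-2, Mul(2, A)), Add(4, A)) (Function('q')(A) = Mul(Add(4, A), Add(A, Add(-2, A))) = Mul(Add(4, A), Add(-2, Mul(2, A))) = Mul(Add(-2, Mul(2, A)), Add(4, A)))
Add(Function('u')(3, -4), Mul(Mul(Add(-5, 3), Function('q')(4)), -14)) = Add(-4, Mul(Mul(Add(-5, 3), Add(-8, Mul(2, Pow(4, 2)), Mul(6, 4))), -14)) = Add(-4, Mul(Mul(-2, Add(-8, Mul(2, 16), 24)), -14)) = Add(-4, Mul(Mul(-2, Add(-8, 32, 24)), -14)) = Add(-4, Mul(Mul(-2, 48), -14)) = Add(-4, Mul(-96, -14)) = Add(-4, 1344) = 1340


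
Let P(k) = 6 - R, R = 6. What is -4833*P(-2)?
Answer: 0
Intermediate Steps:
P(k) = 0 (P(k) = 6 - 1*6 = 6 - 6 = 0)
-4833*P(-2) = -4833*0 = 0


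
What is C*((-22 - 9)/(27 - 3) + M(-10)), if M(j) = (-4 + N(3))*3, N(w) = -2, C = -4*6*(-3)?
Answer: -1389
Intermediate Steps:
C = 72 (C = -24*(-3) = 72)
M(j) = -18 (M(j) = (-4 - 2)*3 = -6*3 = -18)
C*((-22 - 9)/(27 - 3) + M(-10)) = 72*((-22 - 9)/(27 - 3) - 18) = 72*(-31/24 - 18) = 72*(-463/24) = -1389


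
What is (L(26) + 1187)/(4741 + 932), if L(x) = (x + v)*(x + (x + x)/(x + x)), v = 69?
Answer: 3752/5673 ≈ 0.66138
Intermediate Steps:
L(x) = (1 + x)*(69 + x) (L(x) = (x + 69)*(x + (x + x)/(x + x)) = (69 + x)*(x + (2*x)/((2*x))) = (69 + x)*(x + (2*x)*(1/(2*x))) = (69 + x)*(x + 1) = (69 + x)*(1 + x) = (1 + x)*(69 + x))
(L(26) + 1187)/(4741 + 932) = ((69 + 26² + 70*26) + 1187)/(4741 + 932) = ((69 + 676 + 1820) + 1187)/5673 = (2565 + 1187)*(1/5673) = 3752*(1/5673) = 3752/5673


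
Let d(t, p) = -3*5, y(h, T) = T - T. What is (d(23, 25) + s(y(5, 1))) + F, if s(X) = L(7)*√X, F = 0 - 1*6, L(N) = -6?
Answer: -21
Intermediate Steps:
y(h, T) = 0
d(t, p) = -15
F = -6 (F = 0 - 6 = -6)
s(X) = -6*√X
(d(23, 25) + s(y(5, 1))) + F = (-15 - 6*√0) - 6 = (-15 - 6*0) - 6 = (-15 + 0) - 6 = -15 - 6 = -21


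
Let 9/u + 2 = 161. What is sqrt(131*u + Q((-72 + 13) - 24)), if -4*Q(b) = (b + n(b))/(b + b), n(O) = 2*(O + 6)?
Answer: 3*sqrt(242816002)/17596 ≈ 2.6567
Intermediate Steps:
u = 3/53 (u = 9/(-2 + 161) = 9/159 = 9*(1/159) = 3/53 ≈ 0.056604)
n(O) = 12 + 2*O (n(O) = 2*(6 + O) = 12 + 2*O)
Q(b) = -(12 + 3*b)/(8*b) (Q(b) = -(b + (12 + 2*b))/(4*(b + b)) = -(12 + 3*b)/(4*(2*b)) = -(12 + 3*b)*1/(2*b)/4 = -(12 + 3*b)/(8*b))
sqrt(131*u + Q((-72 + 13) - 24)) = sqrt(131*(3/53) + 3*(-4 - ((-72 + 13) - 24))/(8*((-72 + 13) - 24))) = sqrt(393/53 + 3*(-4 - (-59 - 24))/(8*(-59 - 24))) = sqrt(393/53 + (3/8)*(-4 - 1*(-83))/(-83)) = sqrt(393/53 + (3/8)*(-1/83)*(-4 + 83)) = sqrt(393/53 + (3/8)*(-1/83)*79) = sqrt(393/53 - 237/664) = sqrt(248391/35192) = 3*sqrt(242816002)/17596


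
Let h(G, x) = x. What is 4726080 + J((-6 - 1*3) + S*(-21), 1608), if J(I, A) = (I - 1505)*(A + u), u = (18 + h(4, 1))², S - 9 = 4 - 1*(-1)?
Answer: 1166128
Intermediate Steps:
S = 14 (S = 9 + (4 - 1*(-1)) = 9 + (4 + 1) = 9 + 5 = 14)
u = 361 (u = (18 + 1)² = 19² = 361)
J(I, A) = (-1505 + I)*(361 + A) (J(I, A) = (I - 1505)*(A + 361) = (-1505 + I)*(361 + A))
4726080 + J((-6 - 1*3) + S*(-21), 1608) = 4726080 + (-543305 - 1505*1608 + 361*((-6 - 1*3) + 14*(-21)) + 1608*((-6 - 1*3) + 14*(-21))) = 4726080 + (-543305 - 2420040 + 361*((-6 - 3) - 294) + 1608*((-6 - 3) - 294)) = 4726080 + (-543305 - 2420040 + 361*(-9 - 294) + 1608*(-9 - 294)) = 4726080 + (-543305 - 2420040 + 361*(-303) + 1608*(-303)) = 4726080 + (-543305 - 2420040 - 109383 - 487224) = 4726080 - 3559952 = 1166128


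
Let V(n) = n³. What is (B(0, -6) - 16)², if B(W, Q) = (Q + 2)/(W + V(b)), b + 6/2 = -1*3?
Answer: 744769/2916 ≈ 255.41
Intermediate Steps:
b = -6 (b = -3 - 1*3 = -3 - 3 = -6)
B(W, Q) = (2 + Q)/(-216 + W) (B(W, Q) = (Q + 2)/(W + (-6)³) = (2 + Q)/(W - 216) = (2 + Q)/(-216 + W))
(B(0, -6) - 16)² = ((2 - 6)/(-216 + 0) - 16)² = (-4/(-216) - 16)² = (-1/216*(-4) - 16)² = (1/54 - 16)² = (-863/54)² = 744769/2916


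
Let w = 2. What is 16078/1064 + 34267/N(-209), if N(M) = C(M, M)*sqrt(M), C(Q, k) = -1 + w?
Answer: 8039/532 - 34267*I*sqrt(209)/209 ≈ 15.111 - 2370.3*I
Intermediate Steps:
C(Q, k) = 1 (C(Q, k) = -1 + 2 = 1)
N(M) = sqrt(M) (N(M) = 1*sqrt(M) = sqrt(M))
16078/1064 + 34267/N(-209) = 16078/1064 + 34267/(sqrt(-209)) = 16078*(1/1064) + 34267/((I*sqrt(209))) = 8039/532 + 34267*(-I*sqrt(209)/209) = 8039/532 - 34267*I*sqrt(209)/209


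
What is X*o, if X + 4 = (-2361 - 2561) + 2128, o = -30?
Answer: 83940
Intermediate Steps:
X = -2798 (X = -4 + ((-2361 - 2561) + 2128) = -4 + (-4922 + 2128) = -4 - 2794 = -2798)
X*o = -2798*(-30) = 83940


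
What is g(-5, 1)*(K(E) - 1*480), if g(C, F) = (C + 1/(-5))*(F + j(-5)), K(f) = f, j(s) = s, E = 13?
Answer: -48568/5 ≈ -9713.6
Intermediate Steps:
g(C, F) = (-5 + F)*(-⅕ + C) (g(C, F) = (C + 1/(-5))*(F - 5) = (C - ⅕)*(-5 + F) = (-⅕ + C)*(-5 + F) = (-5 + F)*(-⅕ + C))
g(-5, 1)*(K(E) - 1*480) = (1 - 5*(-5) - ⅕*1 - 5*1)*(13 - 1*480) = (1 + 25 - ⅕ - 5)*(13 - 480) = (104/5)*(-467) = -48568/5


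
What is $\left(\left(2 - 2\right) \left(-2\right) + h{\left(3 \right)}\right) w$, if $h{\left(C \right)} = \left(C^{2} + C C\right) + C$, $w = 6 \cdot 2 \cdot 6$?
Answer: $1512$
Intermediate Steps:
$w = 72$ ($w = 12 \cdot 6 = 72$)
$h{\left(C \right)} = C + 2 C^{2}$ ($h{\left(C \right)} = \left(C^{2} + C^{2}\right) + C = 2 C^{2} + C = C + 2 C^{2}$)
$\left(\left(2 - 2\right) \left(-2\right) + h{\left(3 \right)}\right) w = \left(\left(2 - 2\right) \left(-2\right) + 3 \left(1 + 2 \cdot 3\right)\right) 72 = \left(0 \left(-2\right) + 3 \left(1 + 6\right)\right) 72 = \left(0 + 3 \cdot 7\right) 72 = \left(0 + 21\right) 72 = 21 \cdot 72 = 1512$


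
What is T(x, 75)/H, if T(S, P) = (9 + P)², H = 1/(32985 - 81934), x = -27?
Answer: -345384144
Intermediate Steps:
H = -1/48949 (H = 1/(-48949) = -1/48949 ≈ -2.0429e-5)
T(x, 75)/H = (9 + 75)²/(-1/48949) = 84²*(-48949) = 7056*(-48949) = -345384144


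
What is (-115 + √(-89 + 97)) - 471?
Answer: -586 + 2*√2 ≈ -583.17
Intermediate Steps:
(-115 + √(-89 + 97)) - 471 = (-115 + √8) - 471 = (-115 + 2*√2) - 471 = -586 + 2*√2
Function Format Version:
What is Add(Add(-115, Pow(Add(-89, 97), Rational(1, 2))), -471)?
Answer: Add(-586, Mul(2, Pow(2, Rational(1, 2)))) ≈ -583.17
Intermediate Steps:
Add(Add(-115, Pow(Add(-89, 97), Rational(1, 2))), -471) = Add(Add(-115, Pow(8, Rational(1, 2))), -471) = Add(Add(-115, Mul(2, Pow(2, Rational(1, 2)))), -471) = Add(-586, Mul(2, Pow(2, Rational(1, 2))))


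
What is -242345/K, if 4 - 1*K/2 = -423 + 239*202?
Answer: 242345/95702 ≈ 2.5323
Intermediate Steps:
K = -95702 (K = 8 - 2*(-423 + 239*202) = 8 - 2*(-423 + 48278) = 8 - 2*47855 = 8 - 95710 = -95702)
-242345/K = -242345/(-95702) = -242345*(-1/95702) = 242345/95702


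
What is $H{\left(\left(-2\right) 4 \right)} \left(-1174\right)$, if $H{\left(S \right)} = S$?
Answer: $9392$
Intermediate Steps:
$H{\left(\left(-2\right) 4 \right)} \left(-1174\right) = \left(-2\right) 4 \left(-1174\right) = \left(-8\right) \left(-1174\right) = 9392$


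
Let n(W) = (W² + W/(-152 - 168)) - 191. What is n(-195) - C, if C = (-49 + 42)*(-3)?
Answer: 2420071/64 ≈ 37814.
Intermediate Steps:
C = 21 (C = -7*(-3) = 21)
n(W) = -191 + W² - W/320 (n(W) = (W² + W/(-320)) - 191 = (W² - W/320) - 191 = -191 + W² - W/320)
n(-195) - C = (-191 + (-195)² - 1/320*(-195)) - 1*21 = (-191 + 38025 + 39/64) - 21 = 2421415/64 - 21 = 2420071/64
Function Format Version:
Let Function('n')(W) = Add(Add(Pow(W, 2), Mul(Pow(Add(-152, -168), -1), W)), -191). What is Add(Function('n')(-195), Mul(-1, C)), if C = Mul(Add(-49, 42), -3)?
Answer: Rational(2420071, 64) ≈ 37814.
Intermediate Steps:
C = 21 (C = Mul(-7, -3) = 21)
Function('n')(W) = Add(-191, Pow(W, 2), Mul(Rational(-1, 320), W)) (Function('n')(W) = Add(Add(Pow(W, 2), Mul(Pow(-320, -1), W)), -191) = Add(Add(Pow(W, 2), Mul(Rational(-1, 320), W)), -191) = Add(-191, Pow(W, 2), Mul(Rational(-1, 320), W)))
Add(Function('n')(-195), Mul(-1, C)) = Add(Add(-191, Pow(-195, 2), Mul(Rational(-1, 320), -195)), Mul(-1, 21)) = Add(Add(-191, 38025, Rational(39, 64)), -21) = Add(Rational(2421415, 64), -21) = Rational(2420071, 64)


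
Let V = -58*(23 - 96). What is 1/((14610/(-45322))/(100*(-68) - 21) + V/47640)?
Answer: 3681873621420/327400136777 ≈ 11.246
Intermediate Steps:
V = 4234 (V = -58*(-73) = 4234)
1/((14610/(-45322))/(100*(-68) - 21) + V/47640) = 1/((14610/(-45322))/(100*(-68) - 21) + 4234/47640) = 1/((14610*(-1/45322))/(-6800 - 21) + 4234*(1/47640)) = 1/(-7305/22661/(-6821) + 2117/23820) = 1/(-7305/22661*(-1/6821) + 2117/23820) = 1/(7305/154570681 + 2117/23820) = 1/(327400136777/3681873621420) = 3681873621420/327400136777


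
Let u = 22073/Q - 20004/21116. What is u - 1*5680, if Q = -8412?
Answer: -252390056419/44406948 ≈ -5683.6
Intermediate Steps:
u = -158591779/44406948 (u = 22073/(-8412) - 20004/21116 = 22073*(-1/8412) - 20004*1/21116 = -22073/8412 - 5001/5279 = -158591779/44406948 ≈ -3.5713)
u - 1*5680 = -158591779/44406948 - 1*5680 = -158591779/44406948 - 5680 = -252390056419/44406948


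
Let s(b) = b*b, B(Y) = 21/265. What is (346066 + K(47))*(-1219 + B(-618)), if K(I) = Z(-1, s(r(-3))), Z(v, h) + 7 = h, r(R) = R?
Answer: -111784808952/265 ≈ -4.2183e+8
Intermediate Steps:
B(Y) = 21/265 (B(Y) = 21*(1/265) = 21/265)
s(b) = b**2
Z(v, h) = -7 + h
K(I) = 2 (K(I) = -7 + (-3)**2 = -7 + 9 = 2)
(346066 + K(47))*(-1219 + B(-618)) = (346066 + 2)*(-1219 + 21/265) = 346068*(-323014/265) = -111784808952/265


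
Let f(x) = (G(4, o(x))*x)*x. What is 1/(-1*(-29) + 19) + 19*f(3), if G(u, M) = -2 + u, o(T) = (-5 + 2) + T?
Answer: 16417/48 ≈ 342.02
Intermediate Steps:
o(T) = -3 + T
f(x) = 2*x² (f(x) = ((-2 + 4)*x)*x = (2*x)*x = 2*x²)
1/(-1*(-29) + 19) + 19*f(3) = 1/(-1*(-29) + 19) + 19*(2*3²) = 1/(29 + 19) + 19*(2*9) = 1/48 + 19*18 = 1/48 + 342 = 16417/48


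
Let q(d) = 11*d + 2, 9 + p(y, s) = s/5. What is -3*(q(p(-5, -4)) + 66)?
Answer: 597/5 ≈ 119.40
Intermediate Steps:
p(y, s) = -9 + s/5
q(d) = 2 + 11*d
-3*(q(p(-5, -4)) + 66) = -3*((2 + 11*(-9 + (⅕)*(-4))) + 66) = -3*((2 + 11*(-9 - ⅘)) + 66) = -3*((2 + 11*(-49/5)) + 66) = -3*((2 - 539/5) + 66) = -3*(-529/5 + 66) = -3*(-199/5) = 597/5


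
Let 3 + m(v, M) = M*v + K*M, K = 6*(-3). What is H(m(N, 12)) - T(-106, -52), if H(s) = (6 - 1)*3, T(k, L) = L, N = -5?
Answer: 67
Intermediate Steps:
K = -18
m(v, M) = -3 - 18*M + M*v (m(v, M) = -3 + (M*v - 18*M) = -3 + (-18*M + M*v) = -3 - 18*M + M*v)
H(s) = 15 (H(s) = 5*3 = 15)
H(m(N, 12)) - T(-106, -52) = 15 - 1*(-52) = 15 + 52 = 67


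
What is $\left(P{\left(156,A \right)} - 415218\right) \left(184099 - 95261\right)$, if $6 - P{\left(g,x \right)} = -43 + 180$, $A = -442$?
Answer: $-36898774462$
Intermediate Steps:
$P{\left(g,x \right)} = -131$ ($P{\left(g,x \right)} = 6 - \left(-43 + 180\right) = 6 - 137 = -131$)
$\left(P{\left(156,A \right)} - 415218\right) \left(184099 - 95261\right) = \left(-131 - 415218\right) \left(184099 - 95261\right) = \left(-131 - 415218\right) 88838 = \left(-415349\right) 88838 = -36898774462$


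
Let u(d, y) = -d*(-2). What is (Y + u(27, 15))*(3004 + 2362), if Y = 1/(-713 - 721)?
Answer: 207758105/717 ≈ 2.8976e+5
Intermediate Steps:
u(d, y) = 2*d
Y = -1/1434 (Y = 1/(-1434) = -1/1434 ≈ -0.00069735)
(Y + u(27, 15))*(3004 + 2362) = (-1/1434 + 2*27)*(3004 + 2362) = (-1/1434 + 54)*5366 = (77435/1434)*5366 = 207758105/717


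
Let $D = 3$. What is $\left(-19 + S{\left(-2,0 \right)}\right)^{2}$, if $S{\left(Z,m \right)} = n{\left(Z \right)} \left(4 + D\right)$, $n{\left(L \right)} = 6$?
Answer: $529$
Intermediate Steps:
$S{\left(Z,m \right)} = 42$ ($S{\left(Z,m \right)} = 6 \left(4 + 3\right) = 6 \cdot 7 = 42$)
$\left(-19 + S{\left(-2,0 \right)}\right)^{2} = \left(-19 + 42\right)^{2} = 23^{2} = 529$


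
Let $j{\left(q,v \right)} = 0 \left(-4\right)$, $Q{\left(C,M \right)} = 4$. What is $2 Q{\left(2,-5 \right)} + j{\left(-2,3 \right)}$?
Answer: $8$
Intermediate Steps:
$j{\left(q,v \right)} = 0$
$2 Q{\left(2,-5 \right)} + j{\left(-2,3 \right)} = 2 \cdot 4 + 0 = 8 + 0 = 8$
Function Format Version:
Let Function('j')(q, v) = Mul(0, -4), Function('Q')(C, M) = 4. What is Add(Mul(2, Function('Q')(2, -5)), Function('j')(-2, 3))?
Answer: 8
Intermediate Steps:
Function('j')(q, v) = 0
Add(Mul(2, Function('Q')(2, -5)), Function('j')(-2, 3)) = Add(Mul(2, 4), 0) = Add(8, 0) = 8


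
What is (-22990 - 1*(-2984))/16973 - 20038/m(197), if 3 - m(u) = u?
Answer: 168111905/1646381 ≈ 102.11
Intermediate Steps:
m(u) = 3 - u
(-22990 - 1*(-2984))/16973 - 20038/m(197) = (-22990 - 1*(-2984))/16973 - 20038/(3 - 1*197) = (-22990 + 2984)*(1/16973) - 20038/(3 - 197) = -20006*1/16973 - 20038/(-194) = -20006/16973 - 20038*(-1/194) = -20006/16973 + 10019/97 = 168111905/1646381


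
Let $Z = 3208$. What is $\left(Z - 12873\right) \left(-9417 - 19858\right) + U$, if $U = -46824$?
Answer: $282896051$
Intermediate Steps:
$\left(Z - 12873\right) \left(-9417 - 19858\right) + U = \left(3208 - 12873\right) \left(-9417 - 19858\right) - 46824 = \left(-9665\right) \left(-29275\right) - 46824 = 282942875 - 46824 = 282896051$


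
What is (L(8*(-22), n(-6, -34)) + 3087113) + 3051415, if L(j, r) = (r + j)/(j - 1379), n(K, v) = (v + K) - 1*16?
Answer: 9545411272/1555 ≈ 6.1385e+6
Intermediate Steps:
n(K, v) = -16 + K + v (n(K, v) = (K + v) - 16 = -16 + K + v)
L(j, r) = (j + r)/(-1379 + j)
(L(8*(-22), n(-6, -34)) + 3087113) + 3051415 = ((8*(-22) + (-16 - 6 - 34))/(-1379 + 8*(-22)) + 3087113) + 3051415 = ((-176 - 56)/(-1379 - 176) + 3087113) + 3051415 = (-232/(-1555) + 3087113) + 3051415 = (-1/1555*(-232) + 3087113) + 3051415 = (232/1555 + 3087113) + 3051415 = 4800460947/1555 + 3051415 = 9545411272/1555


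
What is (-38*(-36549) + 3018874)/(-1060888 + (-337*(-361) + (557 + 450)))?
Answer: -550967/117278 ≈ -4.6980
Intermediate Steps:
(-38*(-36549) + 3018874)/(-1060888 + (-337*(-361) + (557 + 450))) = (1388862 + 3018874)/(-1060888 + (121657 + 1007)) = 4407736/(-1060888 + 122664) = 4407736/(-938224) = 4407736*(-1/938224) = -550967/117278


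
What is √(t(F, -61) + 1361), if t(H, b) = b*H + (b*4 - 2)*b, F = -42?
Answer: √18929 ≈ 137.58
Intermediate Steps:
t(H, b) = H*b + b*(-2 + 4*b) (t(H, b) = H*b + (4*b - 2)*b = H*b + (-2 + 4*b)*b = H*b + b*(-2 + 4*b))
√(t(F, -61) + 1361) = √(-61*(-2 - 42 + 4*(-61)) + 1361) = √(-61*(-2 - 42 - 244) + 1361) = √(-61*(-288) + 1361) = √(17568 + 1361) = √18929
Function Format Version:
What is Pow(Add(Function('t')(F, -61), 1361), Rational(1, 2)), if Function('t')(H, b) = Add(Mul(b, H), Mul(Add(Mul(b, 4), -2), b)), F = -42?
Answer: Pow(18929, Rational(1, 2)) ≈ 137.58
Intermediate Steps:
Function('t')(H, b) = Add(Mul(H, b), Mul(b, Add(-2, Mul(4, b)))) (Function('t')(H, b) = Add(Mul(H, b), Mul(Add(Mul(4, b), -2), b)) = Add(Mul(H, b), Mul(Add(-2, Mul(4, b)), b)) = Add(Mul(H, b), Mul(b, Add(-2, Mul(4, b)))))
Pow(Add(Function('t')(F, -61), 1361), Rational(1, 2)) = Pow(Add(Mul(-61, Add(-2, -42, Mul(4, -61))), 1361), Rational(1, 2)) = Pow(Add(Mul(-61, Add(-2, -42, -244)), 1361), Rational(1, 2)) = Pow(Add(Mul(-61, -288), 1361), Rational(1, 2)) = Pow(Add(17568, 1361), Rational(1, 2)) = Pow(18929, Rational(1, 2))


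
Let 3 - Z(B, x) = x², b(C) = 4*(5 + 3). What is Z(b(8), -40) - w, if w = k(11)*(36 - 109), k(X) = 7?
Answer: -1086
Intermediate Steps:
b(C) = 32 (b(C) = 4*8 = 32)
w = -511 (w = 7*(36 - 109) = 7*(-73) = -511)
Z(B, x) = 3 - x²
Z(b(8), -40) - w = (3 - 1*(-40)²) - 1*(-511) = (3 - 1*1600) + 511 = (3 - 1600) + 511 = -1597 + 511 = -1086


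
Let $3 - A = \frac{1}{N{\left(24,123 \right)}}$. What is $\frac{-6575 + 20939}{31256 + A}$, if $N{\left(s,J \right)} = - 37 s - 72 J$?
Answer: $\frac{139962816}{304587697} \approx 0.45952$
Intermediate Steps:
$N{\left(s,J \right)} = - 72 J - 37 s$
$A = \frac{29233}{9744}$ ($A = 3 - \frac{1}{\left(-72\right) 123 - 888} = 3 - \frac{1}{-8856 - 888} = 3 - \frac{1}{-9744} = 3 - - \frac{1}{9744} = 3 + \frac{1}{9744} = \frac{29233}{9744} \approx 3.0001$)
$\frac{-6575 + 20939}{31256 + A} = \frac{-6575 + 20939}{31256 + \frac{29233}{9744}} = \frac{14364}{\frac{304587697}{9744}} = 14364 \cdot \frac{9744}{304587697} = \frac{139962816}{304587697}$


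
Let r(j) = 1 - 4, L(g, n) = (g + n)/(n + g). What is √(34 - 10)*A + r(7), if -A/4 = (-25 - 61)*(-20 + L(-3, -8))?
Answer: -3 - 13072*√6 ≈ -32023.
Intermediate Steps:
L(g, n) = 1 (L(g, n) = (g + n)/(g + n) = 1)
r(j) = -3
A = -6536 (A = -4*(-25 - 61)*(-20 + 1) = -(-344)*(-19) = -4*1634 = -6536)
√(34 - 10)*A + r(7) = √(34 - 10)*(-6536) - 3 = √24*(-6536) - 3 = (2*√6)*(-6536) - 3 = -13072*√6 - 3 = -3 - 13072*√6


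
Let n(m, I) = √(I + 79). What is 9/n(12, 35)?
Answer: 3*√114/38 ≈ 0.84293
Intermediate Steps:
n(m, I) = √(79 + I)
9/n(12, 35) = 9/(√(79 + 35)) = 9/(√114) = 9*(√114/114) = 3*√114/38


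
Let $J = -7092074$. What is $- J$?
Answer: $7092074$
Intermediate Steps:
$- J = \left(-1\right) \left(-7092074\right) = 7092074$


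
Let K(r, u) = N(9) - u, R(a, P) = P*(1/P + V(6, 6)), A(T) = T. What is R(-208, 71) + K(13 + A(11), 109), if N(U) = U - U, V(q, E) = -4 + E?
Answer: 34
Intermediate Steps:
N(U) = 0
R(a, P) = P*(2 + 1/P) (R(a, P) = P*(1/P + (-4 + 6)) = P*(1/P + 2) = P*(2 + 1/P))
K(r, u) = -u (K(r, u) = 0 - u = -u)
R(-208, 71) + K(13 + A(11), 109) = (1 + 2*71) - 1*109 = (1 + 142) - 109 = 143 - 109 = 34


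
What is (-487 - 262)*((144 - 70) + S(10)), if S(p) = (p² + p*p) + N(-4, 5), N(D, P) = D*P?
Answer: -190246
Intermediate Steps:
S(p) = -20 + 2*p² (S(p) = (p² + p*p) - 4*5 = (p² + p²) - 20 = 2*p² - 20 = -20 + 2*p²)
(-487 - 262)*((144 - 70) + S(10)) = (-487 - 262)*((144 - 70) + (-20 + 2*10²)) = -749*(74 + (-20 + 2*100)) = -749*(74 + (-20 + 200)) = -749*(74 + 180) = -749*254 = -190246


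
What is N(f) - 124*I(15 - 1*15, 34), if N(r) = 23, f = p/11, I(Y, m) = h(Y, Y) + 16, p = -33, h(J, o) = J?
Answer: -1961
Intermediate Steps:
I(Y, m) = 16 + Y (I(Y, m) = Y + 16 = 16 + Y)
f = -3 (f = -33/11 = -33*1/11 = -3)
N(f) - 124*I(15 - 1*15, 34) = 23 - 124*(16 + (15 - 1*15)) = 23 - 124*(16 + (15 - 15)) = 23 - 124*(16 + 0) = 23 - 124*16 = 23 - 1984 = -1961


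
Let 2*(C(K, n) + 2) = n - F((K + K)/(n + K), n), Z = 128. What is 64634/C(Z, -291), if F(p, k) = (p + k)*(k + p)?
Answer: -858630373/570519644 ≈ -1.5050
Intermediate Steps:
F(p, k) = (k + p)² (F(p, k) = (k + p)*(k + p) = (k + p)²)
C(K, n) = -2 + n/2 - (n + 2*K/(K + n))²/2 (C(K, n) = -2 + (n - (n + (K + K)/(n + K))²)/2 = -2 + (n - (n + (2*K)/(K + n))²)/2 = -2 + (n - (n + 2*K/(K + n))²)/2 = -2 + (n/2 - (n + 2*K/(K + n))²/2) = -2 + n/2 - (n + 2*K/(K + n))²/2)
64634/C(Z, -291) = 64634/(-2 + (½)*(-291) - ((-291)² + 2*128 + 128*(-291))²/(2*(128 - 291)²)) = 64634/(-2 - 291/2 - ½*(84681 + 256 - 37248)²/(-163)²) = 64634/(-2 - 291/2 - ½*1/26569*47689²) = 64634/(-2 - 291/2 - ½*1/26569*2274240721) = 64634/(-2 - 291/2 - 2274240721/53138) = 64634/(-1141039288/26569) = 64634*(-26569/1141039288) = -858630373/570519644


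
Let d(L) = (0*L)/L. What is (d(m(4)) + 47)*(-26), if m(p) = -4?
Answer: -1222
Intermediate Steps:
d(L) = 0 (d(L) = 0/L = 0)
(d(m(4)) + 47)*(-26) = (0 + 47)*(-26) = 47*(-26) = -1222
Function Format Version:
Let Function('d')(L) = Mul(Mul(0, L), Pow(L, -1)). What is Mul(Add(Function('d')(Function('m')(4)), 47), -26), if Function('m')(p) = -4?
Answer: -1222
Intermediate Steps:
Function('d')(L) = 0 (Function('d')(L) = Mul(0, Pow(L, -1)) = 0)
Mul(Add(Function('d')(Function('m')(4)), 47), -26) = Mul(Add(0, 47), -26) = Mul(47, -26) = -1222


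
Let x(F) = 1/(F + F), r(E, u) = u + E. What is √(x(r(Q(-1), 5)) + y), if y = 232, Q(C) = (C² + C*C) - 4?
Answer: √8358/6 ≈ 15.237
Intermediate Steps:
Q(C) = -4 + 2*C² (Q(C) = (C² + C²) - 4 = 2*C² - 4 = -4 + 2*C²)
r(E, u) = E + u
x(F) = 1/(2*F)
√(x(r(Q(-1), 5)) + y) = √(1/(2*((-4 + 2*(-1)²) + 5)) + 232) = √(1/(2*((-4 + 2*1) + 5)) + 232) = √(1/(2*((-4 + 2) + 5)) + 232) = √(1/(2*(-2 + 5)) + 232) = √((½)/3 + 232) = √((½)*(⅓) + 232) = √(⅙ + 232) = √(1393/6) = √8358/6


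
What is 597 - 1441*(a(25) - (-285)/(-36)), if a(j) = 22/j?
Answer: 3221051/300 ≈ 10737.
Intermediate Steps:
597 - 1441*(a(25) - (-285)/(-36)) = 597 - 1441*(22/25 - (-285)/(-36)) = 597 - 1441*(22*(1/25) - (-285)*(-1)/36) = 597 - 1441*(22/25 - 1*95/12) = 597 - 1441*(22/25 - 95/12) = 597 - 1441*(-2111/300) = 597 + 3041951/300 = 3221051/300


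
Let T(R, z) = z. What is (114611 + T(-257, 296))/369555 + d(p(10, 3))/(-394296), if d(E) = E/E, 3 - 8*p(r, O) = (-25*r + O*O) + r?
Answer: 5034111213/16190450920 ≈ 0.31093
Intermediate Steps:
p(r, O) = 3/8 + 3*r - O²/8 (p(r, O) = 3/8 - ((-25*r + O*O) + r)/8 = 3/8 - ((-25*r + O²) + r)/8 = 3/8 - ((O² - 25*r) + r)/8 = 3/8 - (O² - 24*r)/8 = 3/8 + (3*r - O²/8) = 3/8 + 3*r - O²/8)
d(E) = 1
(114611 + T(-257, 296))/369555 + d(p(10, 3))/(-394296) = (114611 + 296)/369555 + 1/(-394296) = 114907*(1/369555) + 1*(-1/394296) = 114907/369555 - 1/394296 = 5034111213/16190450920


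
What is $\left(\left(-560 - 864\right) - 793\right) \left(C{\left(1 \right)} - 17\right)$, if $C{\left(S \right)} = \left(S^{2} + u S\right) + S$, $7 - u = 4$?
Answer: $26604$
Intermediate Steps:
$u = 3$ ($u = 7 - 4 = 3$)
$C{\left(S \right)} = S^{2} + 4 S$ ($C{\left(S \right)} = \left(S^{2} + 3 S\right) + S = S^{2} + 4 S$)
$\left(\left(-560 - 864\right) - 793\right) \left(C{\left(1 \right)} - 17\right) = \left(\left(-560 - 864\right) - 793\right) \left(1 \left(4 + 1\right) - 17\right) = \left(-1424 - 793\right) \left(1 \cdot 5 - 17\right) = - 2217 \left(5 - 17\right) = \left(-2217\right) \left(-12\right) = 26604$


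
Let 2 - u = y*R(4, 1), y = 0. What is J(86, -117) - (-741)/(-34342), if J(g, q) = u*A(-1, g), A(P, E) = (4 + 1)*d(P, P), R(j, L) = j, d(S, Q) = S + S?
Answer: -687581/34342 ≈ -20.022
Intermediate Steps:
d(S, Q) = 2*S
A(P, E) = 10*P (A(P, E) = (4 + 1)*(2*P) = 5*(2*P) = 10*P)
u = 2 (u = 2 - 0*4 = 2 - 1*0 = 2 + 0 = 2)
J(g, q) = -20 (J(g, q) = 2*(10*(-1)) = 2*(-10) = -20)
J(86, -117) - (-741)/(-34342) = -20 - (-741)/(-34342) = -20 - (-741)*(-1)/34342 = -20 - 1*741/34342 = -20 - 741/34342 = -687581/34342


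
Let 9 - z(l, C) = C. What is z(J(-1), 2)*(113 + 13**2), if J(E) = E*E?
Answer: 1974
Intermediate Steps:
J(E) = E**2
z(l, C) = 9 - C
z(J(-1), 2)*(113 + 13**2) = (9 - 1*2)*(113 + 13**2) = (9 - 2)*(113 + 169) = 7*282 = 1974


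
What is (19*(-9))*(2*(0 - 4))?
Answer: 1368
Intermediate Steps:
(19*(-9))*(2*(0 - 4)) = -342*(-4) = -171*(-8) = 1368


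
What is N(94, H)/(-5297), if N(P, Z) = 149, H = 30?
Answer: -149/5297 ≈ -0.028129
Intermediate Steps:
N(94, H)/(-5297) = 149/(-5297) = 149*(-1/5297) = -149/5297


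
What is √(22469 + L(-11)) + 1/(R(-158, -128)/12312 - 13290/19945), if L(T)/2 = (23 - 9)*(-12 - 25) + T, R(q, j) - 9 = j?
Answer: -49112568/33199987 + 3*√2379 ≈ 144.85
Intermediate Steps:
R(q, j) = 9 + j
L(T) = -1036 + 2*T (L(T) = 2*((23 - 9)*(-12 - 25) + T) = 2*(14*(-37) + T) = 2*(-518 + T) = -1036 + 2*T)
√(22469 + L(-11)) + 1/(R(-158, -128)/12312 - 13290/19945) = √(22469 + (-1036 + 2*(-11))) + 1/((9 - 128)/12312 - 13290/19945) = √(22469 + (-1036 - 22)) + 1/(-119*1/12312 - 13290*1/19945) = √(22469 - 1058) + 1/(-119/12312 - 2658/3989) = √21411 + 1/(-33199987/49112568) = 3*√2379 - 49112568/33199987 = -49112568/33199987 + 3*√2379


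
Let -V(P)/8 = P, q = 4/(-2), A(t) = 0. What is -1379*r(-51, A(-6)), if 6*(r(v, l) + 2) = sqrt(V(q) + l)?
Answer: 5516/3 ≈ 1838.7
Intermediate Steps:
q = -2 (q = 4*(-1/2) = -2)
V(P) = -8*P
r(v, l) = -2 + sqrt(16 + l)/6 (r(v, l) = -2 + sqrt(-8*(-2) + l)/6 = -2 + sqrt(16 + l)/6)
-1379*r(-51, A(-6)) = -1379*(-2 + sqrt(16 + 0)/6) = -1379*(-2 + sqrt(16)/6) = -1379*(-2 + (1/6)*4) = -1379*(-2 + 2/3) = -1379*(-4/3) = 5516/3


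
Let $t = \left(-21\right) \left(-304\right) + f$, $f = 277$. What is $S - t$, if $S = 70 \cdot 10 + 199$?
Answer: $-5762$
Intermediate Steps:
$S = 899$ ($S = 700 + 199 = 899$)
$t = 6661$ ($t = \left(-21\right) \left(-304\right) + 277 = 6384 + 277 = 6661$)
$S - t = 899 - 6661 = -5762$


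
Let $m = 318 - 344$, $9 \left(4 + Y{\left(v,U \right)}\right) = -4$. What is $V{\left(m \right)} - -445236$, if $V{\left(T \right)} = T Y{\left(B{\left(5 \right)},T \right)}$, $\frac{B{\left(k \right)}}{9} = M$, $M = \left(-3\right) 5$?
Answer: $\frac{4008164}{9} \approx 4.4535 \cdot 10^{5}$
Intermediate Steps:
$M = -15$
$B{\left(k \right)} = -135$ ($B{\left(k \right)} = 9 \left(-15\right) = -135$)
$Y{\left(v,U \right)} = - \frac{40}{9}$ ($Y{\left(v,U \right)} = -4 + \frac{1}{9} \left(-4\right) = -4 - \frac{4}{9} = - \frac{40}{9}$)
$m = -26$ ($m = 318 - 344 = -26$)
$V{\left(T \right)} = - \frac{40 T}{9}$ ($V{\left(T \right)} = T \left(- \frac{40}{9}\right) = - \frac{40 T}{9}$)
$V{\left(m \right)} - -445236 = \left(- \frac{40}{9}\right) \left(-26\right) - -445236 = \frac{1040}{9} + 445236 = \frac{4008164}{9}$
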